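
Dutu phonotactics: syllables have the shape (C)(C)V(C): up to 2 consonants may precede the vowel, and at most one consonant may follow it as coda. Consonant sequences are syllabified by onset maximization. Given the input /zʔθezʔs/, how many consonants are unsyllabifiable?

Syllabifying with onset maximization leaves /z/, /ʔ/, /s/ stranded (at most one coda consonant is licensed; onsets may contain at most 2 consonants).

3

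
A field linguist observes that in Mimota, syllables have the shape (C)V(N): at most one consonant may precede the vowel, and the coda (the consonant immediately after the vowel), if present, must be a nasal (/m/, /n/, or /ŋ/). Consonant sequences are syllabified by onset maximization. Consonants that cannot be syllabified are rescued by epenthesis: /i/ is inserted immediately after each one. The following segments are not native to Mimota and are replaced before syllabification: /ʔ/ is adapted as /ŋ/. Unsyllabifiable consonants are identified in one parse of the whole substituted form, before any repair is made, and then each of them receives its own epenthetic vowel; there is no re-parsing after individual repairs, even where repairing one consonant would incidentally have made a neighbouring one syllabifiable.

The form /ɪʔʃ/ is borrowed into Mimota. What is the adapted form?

ɪŋʃi

Substitution: /ʔ/ → /ŋ/, giving /ɪŋʃ/.
Under (C)V(N), the unsyllabifiable consonants are /ʃ/ (only a nasal (/m/, /n/, or /ŋ/) is licensed in coda position; onsets are limited to one consonant).
Inserting the epenthetic vowel yields /ʃ/ → /ʃi/.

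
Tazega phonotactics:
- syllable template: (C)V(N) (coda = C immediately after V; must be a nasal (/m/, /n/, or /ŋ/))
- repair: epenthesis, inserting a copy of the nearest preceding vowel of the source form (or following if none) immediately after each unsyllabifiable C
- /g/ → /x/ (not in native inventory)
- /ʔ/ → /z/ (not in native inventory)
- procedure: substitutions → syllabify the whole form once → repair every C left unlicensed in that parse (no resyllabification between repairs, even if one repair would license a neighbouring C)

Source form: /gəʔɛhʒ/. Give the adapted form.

xəzɛhɛʒɛ

Substitution: /g/ → /x/, /ʔ/ → /z/, giving /xəzɛhʒ/.
Syllabifying with onset maximization leaves /h/, /ʒ/ stranded (only a nasal (/m/, /n/, or /ŋ/) is licensed in coda position; onsets are limited to one consonant).
Each unlicensed consonant becomes the onset of a new syllable: /h/ → /hɛ/, /ʒ/ → /ʒɛ/.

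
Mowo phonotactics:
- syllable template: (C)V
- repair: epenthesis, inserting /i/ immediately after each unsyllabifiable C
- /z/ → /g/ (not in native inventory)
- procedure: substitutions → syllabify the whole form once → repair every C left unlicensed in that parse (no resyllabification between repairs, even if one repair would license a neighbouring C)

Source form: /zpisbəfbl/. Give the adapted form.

Substitution: /z/ → /g/, giving /gpisbəfbl/.
Syllabifying with onset maximization leaves /g/, /s/, /f/, /b/, /l/ stranded (no codas are permitted; onsets are limited to one consonant).
Epenthesis after each stranded consonant: /g/ → /gi/, /s/ → /si/, /f/ → /fi/, /b/ → /bi/, /l/ → /li/.

gipisibəfibili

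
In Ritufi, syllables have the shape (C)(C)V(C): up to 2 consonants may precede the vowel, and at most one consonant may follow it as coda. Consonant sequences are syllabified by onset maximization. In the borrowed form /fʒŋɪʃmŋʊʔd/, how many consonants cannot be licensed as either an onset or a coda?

The consonants /f/, /d/ cannot be parsed into a legal (C)(C)V(C) syllable (at most one coda consonant is licensed; onsets may contain at most 2 consonants).

2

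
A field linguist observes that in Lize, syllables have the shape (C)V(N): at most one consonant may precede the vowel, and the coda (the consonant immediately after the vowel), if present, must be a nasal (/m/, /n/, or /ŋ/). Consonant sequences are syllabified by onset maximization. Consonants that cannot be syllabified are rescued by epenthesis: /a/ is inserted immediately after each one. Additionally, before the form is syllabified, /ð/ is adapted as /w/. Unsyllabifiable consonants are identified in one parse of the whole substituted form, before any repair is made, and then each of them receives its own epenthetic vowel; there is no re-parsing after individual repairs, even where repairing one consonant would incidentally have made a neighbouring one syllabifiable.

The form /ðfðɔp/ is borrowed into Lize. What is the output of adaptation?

wafawɔpa

Substitution: /ð/ → /w/, giving /wfwɔp/.
The consonants /w/, /f/, /p/ cannot be parsed into a legal (C)V(N) syllable (only a nasal (/m/, /n/, or /ŋ/) is licensed in coda position; onsets are limited to one consonant).
Each unlicensed consonant becomes the onset of a new syllable: /w/ → /wa/, /f/ → /fa/, /p/ → /pa/.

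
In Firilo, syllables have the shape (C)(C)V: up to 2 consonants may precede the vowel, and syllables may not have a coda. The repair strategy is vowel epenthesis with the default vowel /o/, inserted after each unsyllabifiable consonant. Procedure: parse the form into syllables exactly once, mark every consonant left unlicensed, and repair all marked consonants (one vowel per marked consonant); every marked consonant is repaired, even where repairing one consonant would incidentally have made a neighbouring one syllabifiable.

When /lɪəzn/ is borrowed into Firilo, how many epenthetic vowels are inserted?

2

The unsyllabifiable consonants are /z/, /n/; each receives one epenthetic vowel.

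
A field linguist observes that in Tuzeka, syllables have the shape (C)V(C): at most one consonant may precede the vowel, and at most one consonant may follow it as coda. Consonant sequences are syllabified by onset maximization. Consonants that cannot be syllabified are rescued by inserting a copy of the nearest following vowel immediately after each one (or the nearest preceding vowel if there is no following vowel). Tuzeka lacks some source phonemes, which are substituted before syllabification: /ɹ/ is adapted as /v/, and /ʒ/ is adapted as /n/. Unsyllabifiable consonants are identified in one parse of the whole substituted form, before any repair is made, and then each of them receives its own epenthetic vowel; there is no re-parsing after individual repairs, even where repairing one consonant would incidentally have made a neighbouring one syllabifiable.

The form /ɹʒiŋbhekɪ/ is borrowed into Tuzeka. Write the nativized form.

viniŋbehekɪ

Substitution: /ɹ/ → /v/, /ʒ/ → /n/, giving /vniŋbhekɪ/.
The consonants /v/, /b/ cannot be parsed into a legal (C)V(C) syllable (at most one coda consonant is licensed; onsets are limited to one consonant).
Inserting the epenthetic vowel yields /v/ → /vi/, /b/ → /be/.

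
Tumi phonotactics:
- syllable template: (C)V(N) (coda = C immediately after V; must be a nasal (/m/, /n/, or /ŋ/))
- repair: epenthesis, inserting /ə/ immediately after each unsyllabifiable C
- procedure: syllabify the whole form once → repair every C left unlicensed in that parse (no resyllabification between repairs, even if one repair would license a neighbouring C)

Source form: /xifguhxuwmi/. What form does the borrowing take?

xifəguhəxuwəmi

Syllabifying with onset maximization leaves /f/, /h/, /w/ stranded (only a nasal (/m/, /n/, or /ŋ/) is licensed in coda position; onsets are limited to one consonant).
Each unlicensed consonant becomes the onset of a new syllable: /f/ → /fə/, /h/ → /hə/, /w/ → /wə/.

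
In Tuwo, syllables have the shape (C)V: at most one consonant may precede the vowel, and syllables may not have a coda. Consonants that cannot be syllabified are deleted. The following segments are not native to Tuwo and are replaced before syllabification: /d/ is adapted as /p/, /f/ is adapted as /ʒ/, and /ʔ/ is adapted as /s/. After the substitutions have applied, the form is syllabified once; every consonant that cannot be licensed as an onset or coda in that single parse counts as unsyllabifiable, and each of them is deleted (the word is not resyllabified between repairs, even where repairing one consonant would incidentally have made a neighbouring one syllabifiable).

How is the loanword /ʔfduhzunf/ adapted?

puzu

Substitution: /ʔ/ → /s/, /f/ → /ʒ/, /d/ → /p/, giving /sʒpuhzunʒ/.
The consonants /s/, /ʒ/, /h/, /n/, /ʒ/ cannot be parsed into a legal (C)V syllable (no codas are permitted; onsets are limited to one consonant).
Each unlicensed consonant is deleted: /s/, /ʒ/, /h/, /n/, /ʒ/.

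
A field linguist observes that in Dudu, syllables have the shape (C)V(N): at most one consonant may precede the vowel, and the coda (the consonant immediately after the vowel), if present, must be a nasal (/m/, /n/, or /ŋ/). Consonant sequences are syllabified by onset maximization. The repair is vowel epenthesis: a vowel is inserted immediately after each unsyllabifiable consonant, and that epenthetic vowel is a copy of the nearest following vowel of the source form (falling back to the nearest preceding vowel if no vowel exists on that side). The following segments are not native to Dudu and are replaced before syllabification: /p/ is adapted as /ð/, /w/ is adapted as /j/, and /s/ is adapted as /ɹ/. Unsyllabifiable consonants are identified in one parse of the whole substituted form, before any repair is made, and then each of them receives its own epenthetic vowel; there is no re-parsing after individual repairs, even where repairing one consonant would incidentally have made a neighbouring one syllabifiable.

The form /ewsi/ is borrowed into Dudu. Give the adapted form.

Substitution: /w/ → /j/, /s/ → /ɹ/, giving /ejɹi/.
Syllabifying with onset maximization leaves /j/ stranded (only a nasal (/m/, /n/, or /ŋ/) is licensed in coda position; onsets are limited to one consonant).
Epenthesis after each stranded consonant: /j/ → /ji/.

ejiɹi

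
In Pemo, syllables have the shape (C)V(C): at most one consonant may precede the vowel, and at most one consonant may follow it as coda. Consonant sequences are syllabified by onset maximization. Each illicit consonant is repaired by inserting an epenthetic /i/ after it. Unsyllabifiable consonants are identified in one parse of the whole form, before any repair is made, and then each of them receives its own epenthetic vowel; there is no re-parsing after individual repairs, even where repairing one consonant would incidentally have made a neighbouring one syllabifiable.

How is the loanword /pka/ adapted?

pika

Under (C)V(C), the unsyllabifiable consonants are /p/ (at most one coda consonant is licensed; onsets are limited to one consonant).
Epenthesis after each stranded consonant: /p/ → /pi/.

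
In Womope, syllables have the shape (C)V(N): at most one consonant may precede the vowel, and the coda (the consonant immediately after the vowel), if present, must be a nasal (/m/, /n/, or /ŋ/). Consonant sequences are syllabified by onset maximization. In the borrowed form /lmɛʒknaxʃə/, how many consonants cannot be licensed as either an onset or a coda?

Syllabifying with onset maximization leaves /l/, /ʒ/, /k/, /x/ stranded (only a nasal (/m/, /n/, or /ŋ/) is licensed in coda position; onsets are limited to one consonant).

4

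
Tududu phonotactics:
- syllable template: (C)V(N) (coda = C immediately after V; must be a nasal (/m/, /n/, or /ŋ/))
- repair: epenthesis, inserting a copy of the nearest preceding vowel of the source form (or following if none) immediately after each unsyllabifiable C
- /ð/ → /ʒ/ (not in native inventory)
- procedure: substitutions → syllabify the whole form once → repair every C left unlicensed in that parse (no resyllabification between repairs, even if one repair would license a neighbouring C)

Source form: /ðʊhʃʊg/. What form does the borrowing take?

ʒʊhʊʃʊgʊ

Substitution: /ð/ → /ʒ/, giving /ʒʊhʃʊg/.
Syllabifying with onset maximization leaves /h/, /g/ stranded (only a nasal (/m/, /n/, or /ŋ/) is licensed in coda position; onsets are limited to one consonant).
Each unlicensed consonant becomes the onset of a new syllable: /h/ → /hʊ/, /g/ → /gʊ/.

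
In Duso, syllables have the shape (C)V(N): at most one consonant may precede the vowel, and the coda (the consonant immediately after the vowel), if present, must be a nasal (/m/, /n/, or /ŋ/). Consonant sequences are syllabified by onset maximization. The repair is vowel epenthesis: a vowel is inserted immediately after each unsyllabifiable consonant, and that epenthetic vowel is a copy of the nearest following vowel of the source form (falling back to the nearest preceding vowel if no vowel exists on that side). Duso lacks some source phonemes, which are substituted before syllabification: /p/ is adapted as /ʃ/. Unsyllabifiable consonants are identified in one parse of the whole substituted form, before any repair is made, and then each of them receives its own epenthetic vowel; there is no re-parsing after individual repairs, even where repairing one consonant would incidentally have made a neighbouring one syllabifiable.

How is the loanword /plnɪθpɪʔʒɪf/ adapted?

Substitution: /p/ → /ʃ/, giving /ʃlnɪθʃɪʔʒɪf/.
Syllabifying with onset maximization leaves /ʃ/, /l/, /θ/, /ʔ/, /f/ stranded (only a nasal (/m/, /n/, or /ŋ/) is licensed in coda position; onsets are limited to one consonant).
Inserting the epenthetic vowel yields /ʃ/ → /ʃɪ/, /l/ → /lɪ/, /θ/ → /θɪ/, /ʔ/ → /ʔɪ/, /f/ → /fɪ/.

ʃɪlɪnɪθɪʃɪʔɪʒɪfɪ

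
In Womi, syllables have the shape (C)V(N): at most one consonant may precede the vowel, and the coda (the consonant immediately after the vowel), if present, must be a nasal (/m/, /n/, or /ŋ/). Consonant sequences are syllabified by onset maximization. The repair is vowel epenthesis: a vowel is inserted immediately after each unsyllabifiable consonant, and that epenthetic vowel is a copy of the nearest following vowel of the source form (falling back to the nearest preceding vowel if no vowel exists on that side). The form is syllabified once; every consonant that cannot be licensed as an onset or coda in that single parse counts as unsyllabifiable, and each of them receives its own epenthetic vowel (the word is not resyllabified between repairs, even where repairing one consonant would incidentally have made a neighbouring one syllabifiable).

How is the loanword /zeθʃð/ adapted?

zeθeʃeðe

The consonants /θ/, /ʃ/, /ð/ cannot be parsed into a legal (C)V(N) syllable (only a nasal (/m/, /n/, or /ŋ/) is licensed in coda position; onsets are limited to one consonant).
Each unlicensed consonant becomes the onset of a new syllable: /θ/ → /θe/, /ʃ/ → /ʃe/, /ð/ → /ðe/.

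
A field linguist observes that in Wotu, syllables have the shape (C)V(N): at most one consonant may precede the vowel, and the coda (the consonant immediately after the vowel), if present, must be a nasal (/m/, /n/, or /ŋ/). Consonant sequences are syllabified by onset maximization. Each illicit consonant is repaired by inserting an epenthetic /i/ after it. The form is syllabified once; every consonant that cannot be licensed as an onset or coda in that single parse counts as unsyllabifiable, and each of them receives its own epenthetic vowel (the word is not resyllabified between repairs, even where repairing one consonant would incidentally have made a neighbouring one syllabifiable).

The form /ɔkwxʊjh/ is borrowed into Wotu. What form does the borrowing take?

Under (C)V(N), the unsyllabifiable consonants are /k/, /w/, /j/, /h/ (only a nasal (/m/, /n/, or /ŋ/) is licensed in coda position; onsets are limited to one consonant).
Inserting the epenthetic vowel yields /k/ → /ki/, /w/ → /wi/, /j/ → /ji/, /h/ → /hi/.

ɔkiwixʊjihi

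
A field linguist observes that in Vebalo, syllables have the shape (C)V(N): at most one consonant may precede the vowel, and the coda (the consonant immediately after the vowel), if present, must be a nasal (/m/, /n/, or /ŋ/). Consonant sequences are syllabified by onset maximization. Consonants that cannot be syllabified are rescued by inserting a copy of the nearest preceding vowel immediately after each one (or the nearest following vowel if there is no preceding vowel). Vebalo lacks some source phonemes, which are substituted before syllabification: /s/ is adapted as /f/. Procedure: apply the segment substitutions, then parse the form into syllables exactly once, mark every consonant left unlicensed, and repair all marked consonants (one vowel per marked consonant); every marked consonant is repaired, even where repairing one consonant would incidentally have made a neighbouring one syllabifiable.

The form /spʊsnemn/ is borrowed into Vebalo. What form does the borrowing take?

fʊpʊfʊnemne

Substitution: /s/ → /f/, giving /fpʊfnemn/.
The consonants /f/, /f/, /n/ cannot be parsed into a legal (C)V(N) syllable (only a nasal (/m/, /n/, or /ŋ/) is licensed in coda position; onsets are limited to one consonant).
Each unlicensed consonant becomes the onset of a new syllable: /f/ → /fʊ/, /f/ → /fʊ/, /n/ → /ne/.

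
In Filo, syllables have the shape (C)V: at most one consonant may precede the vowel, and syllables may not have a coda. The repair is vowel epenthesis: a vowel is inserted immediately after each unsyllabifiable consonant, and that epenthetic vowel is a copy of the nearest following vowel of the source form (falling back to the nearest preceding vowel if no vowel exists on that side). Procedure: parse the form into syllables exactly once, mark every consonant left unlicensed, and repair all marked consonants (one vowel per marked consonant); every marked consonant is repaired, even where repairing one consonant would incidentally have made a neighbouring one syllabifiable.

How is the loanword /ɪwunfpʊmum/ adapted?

ɪwunʊfʊpʊmumu

Syllabifying with onset maximization leaves /n/, /f/, /m/ stranded (no codas are permitted; onsets are limited to one consonant).
Each unlicensed consonant becomes the onset of a new syllable: /n/ → /nʊ/, /f/ → /fʊ/, /m/ → /mu/.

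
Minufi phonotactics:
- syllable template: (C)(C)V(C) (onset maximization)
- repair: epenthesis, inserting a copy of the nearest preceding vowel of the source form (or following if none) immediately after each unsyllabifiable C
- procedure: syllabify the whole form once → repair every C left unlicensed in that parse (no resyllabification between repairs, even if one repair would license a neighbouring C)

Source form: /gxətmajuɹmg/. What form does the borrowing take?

gxətmajuɹmugu

The consonants /m/, /g/ cannot be parsed into a legal (C)(C)V(C) syllable (at most one coda consonant is licensed; onsets may contain at most 2 consonants).
Epenthesis after each stranded consonant: /m/ → /mu/, /g/ → /gu/.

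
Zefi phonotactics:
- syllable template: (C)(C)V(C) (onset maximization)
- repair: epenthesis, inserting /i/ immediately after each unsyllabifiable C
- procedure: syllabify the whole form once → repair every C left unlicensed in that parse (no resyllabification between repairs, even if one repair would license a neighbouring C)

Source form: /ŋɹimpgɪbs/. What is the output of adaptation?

The consonants /s/ cannot be parsed into a legal (C)(C)V(C) syllable (at most one coda consonant is licensed; onsets may contain at most 2 consonants).
Each unlicensed consonant becomes the onset of a new syllable: /s/ → /si/.

ŋɹimpgɪbsi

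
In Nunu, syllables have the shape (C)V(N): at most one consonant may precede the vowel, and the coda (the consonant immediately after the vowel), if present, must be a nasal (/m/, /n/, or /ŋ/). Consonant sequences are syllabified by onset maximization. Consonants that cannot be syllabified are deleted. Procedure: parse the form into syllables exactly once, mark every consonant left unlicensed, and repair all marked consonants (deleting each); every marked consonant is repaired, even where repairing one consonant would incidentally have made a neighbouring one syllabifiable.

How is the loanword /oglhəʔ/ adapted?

Under (C)V(N), the unsyllabifiable consonants are /g/, /l/, /ʔ/ (only a nasal (/m/, /n/, or /ŋ/) is licensed in coda position; onsets are limited to one consonant).
Each unlicensed consonant is deleted: /g/, /l/, /ʔ/.

ohə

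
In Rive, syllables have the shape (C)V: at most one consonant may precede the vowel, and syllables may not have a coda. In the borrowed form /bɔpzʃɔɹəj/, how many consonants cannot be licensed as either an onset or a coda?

Under (C)V, the unsyllabifiable consonants are /p/, /z/, /j/ (no codas are permitted; onsets are limited to one consonant).

3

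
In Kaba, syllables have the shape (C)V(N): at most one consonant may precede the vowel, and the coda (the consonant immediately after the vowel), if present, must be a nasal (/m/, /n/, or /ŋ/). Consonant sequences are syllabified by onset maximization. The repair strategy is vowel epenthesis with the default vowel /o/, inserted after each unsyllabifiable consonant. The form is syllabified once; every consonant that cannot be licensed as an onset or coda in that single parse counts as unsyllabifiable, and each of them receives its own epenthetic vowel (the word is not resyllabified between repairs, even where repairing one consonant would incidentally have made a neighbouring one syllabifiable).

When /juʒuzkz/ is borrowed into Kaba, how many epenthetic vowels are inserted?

The unsyllabifiable consonants are /z/, /k/, /z/; each receives one epenthetic vowel.

3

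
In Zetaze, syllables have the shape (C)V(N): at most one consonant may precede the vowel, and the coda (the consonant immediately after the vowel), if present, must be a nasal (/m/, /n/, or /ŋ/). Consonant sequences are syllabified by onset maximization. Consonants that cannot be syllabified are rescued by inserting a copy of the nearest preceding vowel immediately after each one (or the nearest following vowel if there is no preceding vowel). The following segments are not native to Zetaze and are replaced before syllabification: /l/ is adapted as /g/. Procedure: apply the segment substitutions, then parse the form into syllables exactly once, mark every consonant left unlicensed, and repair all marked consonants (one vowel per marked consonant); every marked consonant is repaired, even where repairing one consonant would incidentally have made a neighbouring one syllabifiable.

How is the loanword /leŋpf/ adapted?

geŋpefe

Substitution: /l/ → /g/, giving /geŋpf/.
Syllabifying with onset maximization leaves /p/, /f/ stranded (only a nasal (/m/, /n/, or /ŋ/) is licensed in coda position; onsets are limited to one consonant).
Each unlicensed consonant becomes the onset of a new syllable: /p/ → /pe/, /f/ → /fe/.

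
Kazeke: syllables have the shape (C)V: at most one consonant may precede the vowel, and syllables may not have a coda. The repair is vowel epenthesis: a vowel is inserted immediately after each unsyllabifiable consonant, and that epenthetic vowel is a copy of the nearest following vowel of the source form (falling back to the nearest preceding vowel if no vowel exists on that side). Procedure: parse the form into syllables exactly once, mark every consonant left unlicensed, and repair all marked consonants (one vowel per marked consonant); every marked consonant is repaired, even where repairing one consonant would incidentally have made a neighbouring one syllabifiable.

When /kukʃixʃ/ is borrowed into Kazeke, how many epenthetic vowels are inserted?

3

The unsyllabifiable consonants are /k/, /x/, /ʃ/; each receives one epenthetic vowel.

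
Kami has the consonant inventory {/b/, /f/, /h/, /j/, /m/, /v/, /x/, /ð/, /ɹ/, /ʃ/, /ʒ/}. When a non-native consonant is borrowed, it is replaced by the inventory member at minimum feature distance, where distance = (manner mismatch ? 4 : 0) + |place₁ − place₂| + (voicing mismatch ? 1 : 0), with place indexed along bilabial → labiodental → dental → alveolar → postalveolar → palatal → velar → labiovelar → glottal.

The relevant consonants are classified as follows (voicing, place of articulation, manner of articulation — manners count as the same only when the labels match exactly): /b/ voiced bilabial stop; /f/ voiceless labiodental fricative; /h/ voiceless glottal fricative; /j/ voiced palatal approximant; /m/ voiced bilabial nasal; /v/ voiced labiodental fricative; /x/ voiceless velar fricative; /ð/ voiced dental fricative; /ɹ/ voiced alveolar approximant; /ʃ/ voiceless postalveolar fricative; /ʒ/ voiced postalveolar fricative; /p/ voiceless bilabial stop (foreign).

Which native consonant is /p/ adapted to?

b

/b/ is closest: same manner (stop), place distance 0 (bilabial→bilabial), voicing differs (+1); total 1. Next closest is /f/ at distance 5.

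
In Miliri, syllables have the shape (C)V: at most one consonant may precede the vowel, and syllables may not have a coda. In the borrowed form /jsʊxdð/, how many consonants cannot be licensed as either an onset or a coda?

Under (C)V, the unsyllabifiable consonants are /j/, /x/, /d/, /ð/ (no codas are permitted; onsets are limited to one consonant).

4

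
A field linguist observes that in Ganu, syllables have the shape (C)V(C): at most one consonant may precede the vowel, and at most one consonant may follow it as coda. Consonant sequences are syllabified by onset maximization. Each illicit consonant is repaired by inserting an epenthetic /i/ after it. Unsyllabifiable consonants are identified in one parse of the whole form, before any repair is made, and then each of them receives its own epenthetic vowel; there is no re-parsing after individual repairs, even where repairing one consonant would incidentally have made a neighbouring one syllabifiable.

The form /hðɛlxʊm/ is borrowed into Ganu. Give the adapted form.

hiðɛlxʊm

Syllabifying with onset maximization leaves /h/ stranded (at most one coda consonant is licensed; onsets are limited to one consonant).
Inserting the epenthetic vowel yields /h/ → /hi/.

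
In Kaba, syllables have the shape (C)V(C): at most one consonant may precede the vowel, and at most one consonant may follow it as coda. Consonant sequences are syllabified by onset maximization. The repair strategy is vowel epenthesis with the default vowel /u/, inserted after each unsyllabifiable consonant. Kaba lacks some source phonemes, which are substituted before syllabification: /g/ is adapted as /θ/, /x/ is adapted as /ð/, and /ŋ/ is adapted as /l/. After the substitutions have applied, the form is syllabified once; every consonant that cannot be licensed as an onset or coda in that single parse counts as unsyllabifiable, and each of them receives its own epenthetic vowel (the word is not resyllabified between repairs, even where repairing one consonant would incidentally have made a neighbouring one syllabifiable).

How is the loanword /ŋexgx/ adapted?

Substitution: /ŋ/ → /l/, /x/ → /ð/, /g/ → /θ/, giving /leðθð/.
Syllabifying with onset maximization leaves /θ/, /ð/ stranded (at most one coda consonant is licensed; onsets are limited to one consonant).
Inserting the epenthetic vowel yields /θ/ → /θu/, /ð/ → /ðu/.

leðθuðu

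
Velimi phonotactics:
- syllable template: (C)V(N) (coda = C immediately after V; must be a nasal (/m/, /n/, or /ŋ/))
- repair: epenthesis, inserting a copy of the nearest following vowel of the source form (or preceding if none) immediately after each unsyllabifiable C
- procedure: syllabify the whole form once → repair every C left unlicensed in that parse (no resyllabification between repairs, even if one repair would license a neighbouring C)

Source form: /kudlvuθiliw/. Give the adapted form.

kuduluvuθiliwi

Syllabifying with onset maximization leaves /d/, /l/, /w/ stranded (only a nasal (/m/, /n/, or /ŋ/) is licensed in coda position; onsets are limited to one consonant).
Each unlicensed consonant becomes the onset of a new syllable: /d/ → /du/, /l/ → /lu/, /w/ → /wi/.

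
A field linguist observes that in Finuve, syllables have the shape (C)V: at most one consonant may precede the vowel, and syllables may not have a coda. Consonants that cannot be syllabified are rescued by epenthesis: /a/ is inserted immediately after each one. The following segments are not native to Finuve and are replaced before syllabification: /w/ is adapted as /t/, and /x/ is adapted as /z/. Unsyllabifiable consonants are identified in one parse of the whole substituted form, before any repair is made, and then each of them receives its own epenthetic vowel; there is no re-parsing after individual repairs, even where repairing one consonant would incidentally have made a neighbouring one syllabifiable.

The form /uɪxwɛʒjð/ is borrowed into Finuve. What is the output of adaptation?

Substitution: /x/ → /z/, /w/ → /t/, giving /uɪztɛʒjð/.
Under (C)V, the unsyllabifiable consonants are /z/, /ʒ/, /j/, /ð/ (no codas are permitted; onsets are limited to one consonant).
Epenthesis after each stranded consonant: /z/ → /za/, /ʒ/ → /ʒa/, /j/ → /ja/, /ð/ → /ða/.

uɪzatɛʒajaða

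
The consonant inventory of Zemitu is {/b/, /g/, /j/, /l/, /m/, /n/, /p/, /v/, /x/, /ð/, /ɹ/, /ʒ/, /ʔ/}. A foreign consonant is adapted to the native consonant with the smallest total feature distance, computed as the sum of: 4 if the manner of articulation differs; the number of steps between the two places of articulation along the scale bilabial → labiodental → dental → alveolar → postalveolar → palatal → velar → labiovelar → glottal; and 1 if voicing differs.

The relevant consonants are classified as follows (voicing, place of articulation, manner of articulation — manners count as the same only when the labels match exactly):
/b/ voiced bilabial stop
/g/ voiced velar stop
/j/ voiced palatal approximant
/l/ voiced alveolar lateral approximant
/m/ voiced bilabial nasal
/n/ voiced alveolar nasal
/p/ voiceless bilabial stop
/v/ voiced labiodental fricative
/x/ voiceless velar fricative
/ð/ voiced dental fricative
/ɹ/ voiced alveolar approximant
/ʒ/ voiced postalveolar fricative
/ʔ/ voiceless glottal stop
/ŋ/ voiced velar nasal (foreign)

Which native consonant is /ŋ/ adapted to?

n

/n/ is closest: same manner (nasal), place distance 3 (velar→alveolar), same voicing; total 3. Next closest is /g/ at distance 4.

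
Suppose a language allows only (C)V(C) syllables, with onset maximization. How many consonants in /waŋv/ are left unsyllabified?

Under (C)V(C), the unsyllabifiable consonants are /v/ (at most one coda consonant is licensed; onsets are limited to one consonant).

1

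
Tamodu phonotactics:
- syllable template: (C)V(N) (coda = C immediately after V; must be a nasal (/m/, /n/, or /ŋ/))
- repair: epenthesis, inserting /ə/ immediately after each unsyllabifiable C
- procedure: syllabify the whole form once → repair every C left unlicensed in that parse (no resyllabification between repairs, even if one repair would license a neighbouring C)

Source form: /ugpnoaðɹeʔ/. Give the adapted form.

ugəpənoaðəɹeʔə

Under (C)V(N), the unsyllabifiable consonants are /g/, /p/, /ð/, /ʔ/ (only a nasal (/m/, /n/, or /ŋ/) is licensed in coda position; onsets are limited to one consonant).
Each unlicensed consonant becomes the onset of a new syllable: /g/ → /gə/, /p/ → /pə/, /ð/ → /ðə/, /ʔ/ → /ʔə/.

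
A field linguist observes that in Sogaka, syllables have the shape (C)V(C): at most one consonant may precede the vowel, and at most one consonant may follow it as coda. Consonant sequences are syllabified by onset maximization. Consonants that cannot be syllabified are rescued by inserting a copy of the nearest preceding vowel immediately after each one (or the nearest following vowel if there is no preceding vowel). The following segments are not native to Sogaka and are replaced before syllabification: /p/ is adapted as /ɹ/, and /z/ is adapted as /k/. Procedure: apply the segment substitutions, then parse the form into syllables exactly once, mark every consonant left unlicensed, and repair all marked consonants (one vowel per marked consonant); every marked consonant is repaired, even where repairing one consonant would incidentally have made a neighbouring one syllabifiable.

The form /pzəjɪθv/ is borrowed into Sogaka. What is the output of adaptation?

Substitution: /p/ → /ɹ/, /z/ → /k/, giving /ɹkəjɪθv/.
Under (C)V(C), the unsyllabifiable consonants are /ɹ/, /v/ (at most one coda consonant is licensed; onsets are limited to one consonant).
Each unlicensed consonant becomes the onset of a new syllable: /ɹ/ → /ɹə/, /v/ → /vɪ/.

ɹəkəjɪθvɪ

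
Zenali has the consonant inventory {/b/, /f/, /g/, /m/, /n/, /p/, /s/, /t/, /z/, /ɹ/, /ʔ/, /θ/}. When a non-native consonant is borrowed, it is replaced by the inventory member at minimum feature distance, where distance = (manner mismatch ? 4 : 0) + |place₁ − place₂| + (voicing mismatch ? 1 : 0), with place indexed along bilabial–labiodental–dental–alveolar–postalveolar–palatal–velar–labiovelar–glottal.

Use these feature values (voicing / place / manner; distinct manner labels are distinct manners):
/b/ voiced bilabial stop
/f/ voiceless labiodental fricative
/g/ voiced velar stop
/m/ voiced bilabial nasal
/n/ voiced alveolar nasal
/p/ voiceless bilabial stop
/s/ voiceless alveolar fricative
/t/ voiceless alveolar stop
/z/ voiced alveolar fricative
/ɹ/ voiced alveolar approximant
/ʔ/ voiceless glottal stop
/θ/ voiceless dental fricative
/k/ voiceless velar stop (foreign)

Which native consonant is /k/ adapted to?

/g/ is closest: same manner (stop), place distance 0 (velar→velar), voicing differs (+1); total 1. Next closest is /ʔ/ at distance 2.

g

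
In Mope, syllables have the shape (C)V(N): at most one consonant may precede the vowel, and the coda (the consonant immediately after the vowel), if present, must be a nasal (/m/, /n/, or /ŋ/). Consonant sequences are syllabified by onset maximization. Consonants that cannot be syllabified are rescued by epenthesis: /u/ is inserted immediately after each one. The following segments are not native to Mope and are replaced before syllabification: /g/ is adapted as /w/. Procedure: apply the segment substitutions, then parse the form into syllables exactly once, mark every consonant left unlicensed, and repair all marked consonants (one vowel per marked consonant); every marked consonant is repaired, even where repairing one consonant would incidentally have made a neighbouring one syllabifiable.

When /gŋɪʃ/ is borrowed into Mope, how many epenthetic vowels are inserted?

2

After substitution the input is /wŋɪʃ/.
The unsyllabifiable consonants are /w/, /ʃ/; each receives one epenthetic vowel.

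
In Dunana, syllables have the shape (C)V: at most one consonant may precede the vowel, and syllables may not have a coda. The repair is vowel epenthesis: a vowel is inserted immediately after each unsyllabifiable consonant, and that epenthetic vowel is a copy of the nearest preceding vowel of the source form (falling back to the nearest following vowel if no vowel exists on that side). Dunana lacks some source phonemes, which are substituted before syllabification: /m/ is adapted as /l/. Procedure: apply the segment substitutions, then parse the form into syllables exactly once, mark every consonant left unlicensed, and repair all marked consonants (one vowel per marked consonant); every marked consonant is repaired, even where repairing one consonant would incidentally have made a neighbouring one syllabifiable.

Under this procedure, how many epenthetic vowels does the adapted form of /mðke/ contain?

2

After substitution the input is /lðke/.
The unsyllabifiable consonants are /l/, /ð/; each receives one epenthetic vowel.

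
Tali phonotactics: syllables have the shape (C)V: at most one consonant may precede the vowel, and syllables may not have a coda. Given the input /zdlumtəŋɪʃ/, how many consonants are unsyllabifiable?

The consonants /z/, /d/, /m/, /ʃ/ cannot be parsed into a legal (C)V syllable (no codas are permitted; onsets are limited to one consonant).

4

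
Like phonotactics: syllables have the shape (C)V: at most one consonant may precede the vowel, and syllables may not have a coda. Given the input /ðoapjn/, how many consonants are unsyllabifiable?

3

Under (C)V, the unsyllabifiable consonants are /p/, /j/, /n/ (no codas are permitted; onsets are limited to one consonant).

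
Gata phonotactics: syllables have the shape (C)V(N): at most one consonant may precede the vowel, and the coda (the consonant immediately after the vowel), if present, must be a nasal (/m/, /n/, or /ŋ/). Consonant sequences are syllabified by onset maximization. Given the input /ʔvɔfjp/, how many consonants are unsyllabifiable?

4

Syllabifying with onset maximization leaves /ʔ/, /f/, /j/, /p/ stranded (only a nasal (/m/, /n/, or /ŋ/) is licensed in coda position; onsets are limited to one consonant).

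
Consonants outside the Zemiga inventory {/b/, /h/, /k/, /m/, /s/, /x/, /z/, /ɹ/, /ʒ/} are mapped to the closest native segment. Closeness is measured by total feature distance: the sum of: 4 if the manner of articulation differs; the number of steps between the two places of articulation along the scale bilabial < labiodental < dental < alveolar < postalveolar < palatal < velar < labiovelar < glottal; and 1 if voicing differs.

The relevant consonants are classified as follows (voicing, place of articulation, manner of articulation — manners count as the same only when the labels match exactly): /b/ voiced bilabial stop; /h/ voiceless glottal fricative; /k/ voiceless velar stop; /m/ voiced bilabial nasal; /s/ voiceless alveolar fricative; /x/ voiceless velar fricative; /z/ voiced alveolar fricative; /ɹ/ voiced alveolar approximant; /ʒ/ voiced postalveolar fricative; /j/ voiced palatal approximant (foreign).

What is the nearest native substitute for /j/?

/ɹ/ is closest: same manner (approximant), place distance 2 (palatal→alveolar), same voicing; total 2. Next closest is /ʒ/ at distance 5.

ɹ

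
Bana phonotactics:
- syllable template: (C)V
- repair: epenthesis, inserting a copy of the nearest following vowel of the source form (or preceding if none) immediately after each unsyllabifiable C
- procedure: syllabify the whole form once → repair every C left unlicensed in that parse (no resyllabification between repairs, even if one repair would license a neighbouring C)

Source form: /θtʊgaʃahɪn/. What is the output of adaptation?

Under (C)V, the unsyllabifiable consonants are /θ/, /n/ (no codas are permitted; onsets are limited to one consonant).
Epenthesis after each stranded consonant: /θ/ → /θʊ/, /n/ → /nɪ/.

θʊtʊgaʃahɪnɪ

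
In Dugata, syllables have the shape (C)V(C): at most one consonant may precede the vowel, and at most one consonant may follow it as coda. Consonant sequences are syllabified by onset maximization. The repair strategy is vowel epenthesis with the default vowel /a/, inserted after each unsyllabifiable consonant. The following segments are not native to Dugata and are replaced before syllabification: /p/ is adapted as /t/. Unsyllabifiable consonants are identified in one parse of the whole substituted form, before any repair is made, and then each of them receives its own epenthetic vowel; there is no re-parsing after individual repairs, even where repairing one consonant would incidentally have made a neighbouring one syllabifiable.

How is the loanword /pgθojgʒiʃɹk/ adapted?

tagaθojgaʒiʃɹaka

Substitution: /p/ → /t/, giving /tgθojgʒiʃɹk/.
Under (C)V(C), the unsyllabifiable consonants are /t/, /g/, /g/, /ɹ/, /k/ (at most one coda consonant is licensed; onsets are limited to one consonant).
Epenthesis after each stranded consonant: /t/ → /ta/, /g/ → /ga/, /g/ → /ga/, /ɹ/ → /ɹa/, /k/ → /ka/.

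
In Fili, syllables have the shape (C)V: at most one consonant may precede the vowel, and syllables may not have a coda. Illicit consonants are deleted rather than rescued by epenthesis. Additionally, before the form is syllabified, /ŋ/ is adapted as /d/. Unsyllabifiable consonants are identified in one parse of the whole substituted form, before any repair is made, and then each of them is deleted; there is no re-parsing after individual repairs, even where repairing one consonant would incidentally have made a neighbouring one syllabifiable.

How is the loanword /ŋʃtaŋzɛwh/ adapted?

tazɛ

Substitution: /ŋ/ → /d/, giving /dʃtadzɛwh/.
Under (C)V, the unsyllabifiable consonants are /d/, /ʃ/, /d/, /w/, /h/ (no codas are permitted; onsets are limited to one consonant).
Deletion applies to /d/, /ʃ/, /d/, /w/, /h/.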